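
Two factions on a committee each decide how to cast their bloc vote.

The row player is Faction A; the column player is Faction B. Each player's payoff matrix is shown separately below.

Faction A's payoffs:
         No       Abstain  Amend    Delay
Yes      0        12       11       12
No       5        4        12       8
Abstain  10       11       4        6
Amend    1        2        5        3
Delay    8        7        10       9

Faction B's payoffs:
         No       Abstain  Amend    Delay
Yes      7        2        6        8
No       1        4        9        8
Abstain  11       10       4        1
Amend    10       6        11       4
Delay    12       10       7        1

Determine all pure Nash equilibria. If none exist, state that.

Faction A against No: payoffs 0, 5, 10, 1, 8 → best response Abstain.
Faction A against Abstain: payoffs 12, 4, 11, 2, 7 → best response Yes.
Faction A against Amend: payoffs 11, 12, 4, 5, 10 → best response No.
Faction A against Delay: payoffs 12, 8, 6, 3, 9 → best response Yes.
Faction B against Yes: payoffs 7, 2, 6, 8 → best response Delay.
Faction B against No: payoffs 1, 4, 9, 8 → best response Amend.
Faction B against Abstain: payoffs 11, 10, 4, 1 → best response No.
Faction B against Amend: payoffs 10, 6, 11, 4 → best response Amend.
Faction B against Delay: payoffs 12, 10, 7, 1 → best response No.
Mutual best responses: (Yes, Delay); (No, Amend); (Abstain, No).

The pure Nash equilibria are (Yes, Delay), (No, Amend), (Abstain, No).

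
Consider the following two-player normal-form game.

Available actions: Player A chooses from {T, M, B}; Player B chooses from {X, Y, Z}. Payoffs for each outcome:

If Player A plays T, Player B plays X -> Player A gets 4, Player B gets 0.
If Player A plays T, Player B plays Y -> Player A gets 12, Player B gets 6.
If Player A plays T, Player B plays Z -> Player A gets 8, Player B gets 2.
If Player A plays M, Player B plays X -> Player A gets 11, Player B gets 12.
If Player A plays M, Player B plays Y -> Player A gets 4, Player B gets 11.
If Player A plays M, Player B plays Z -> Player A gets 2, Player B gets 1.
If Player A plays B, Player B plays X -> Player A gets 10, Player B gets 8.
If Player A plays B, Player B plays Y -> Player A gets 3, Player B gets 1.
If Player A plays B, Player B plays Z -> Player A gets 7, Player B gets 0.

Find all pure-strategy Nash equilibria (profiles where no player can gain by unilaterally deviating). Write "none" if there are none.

Player A against X: payoffs 4, 11, 10 → best response M.
Player A against Y: payoffs 12, 4, 3 → best response T.
Player A against Z: payoffs 8, 2, 7 → best response T.
Player B against T: payoffs 0, 6, 2 → best response Y.
Player B against M: payoffs 12, 11, 1 → best response X.
Player B against B: payoffs 8, 1, 0 → best response X.
Mutual best responses: (T, Y); (M, X).

The pure Nash equilibria are (T, Y); (M, X).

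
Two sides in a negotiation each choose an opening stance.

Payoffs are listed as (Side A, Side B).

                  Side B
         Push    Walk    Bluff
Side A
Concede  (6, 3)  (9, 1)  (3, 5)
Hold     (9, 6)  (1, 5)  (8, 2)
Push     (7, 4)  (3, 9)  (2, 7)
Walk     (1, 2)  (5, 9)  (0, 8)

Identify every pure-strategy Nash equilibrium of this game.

The unique pure-strategy Nash equilibrium is (Hold, Push).

Side A against Push: payoffs 6, 9, 7, 1 → best response Hold.
Side A against Walk: payoffs 9, 1, 3, 5 → best response Concede.
Side A against Bluff: payoffs 3, 8, 2, 0 → best response Hold.
Side B against Concede: payoffs 3, 1, 5 → best response Bluff.
Side B against Hold: payoffs 6, 5, 2 → best response Push.
Side B against Push: payoffs 4, 9, 7 → best response Walk.
Side B against Walk: payoffs 2, 9, 8 → best response Walk.
Mutual best responses: (Hold, Push).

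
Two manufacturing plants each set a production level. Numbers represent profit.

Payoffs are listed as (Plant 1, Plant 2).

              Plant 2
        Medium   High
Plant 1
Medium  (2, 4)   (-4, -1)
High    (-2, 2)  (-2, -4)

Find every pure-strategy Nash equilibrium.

For each player, find the best response to each opponent profile; mutual best responses are the pure NE.
Plant 1 against Medium: payoffs 2, -2 → best response Medium.
Plant 1 against High: payoffs -4, -2 → best response High.
Plant 2 against Medium: payoffs 4, -1 → best response Medium.
Plant 2 against High: payoffs 2, -4 → best response Medium.
Mutual best responses: (Medium, Medium).

(Medium, Medium)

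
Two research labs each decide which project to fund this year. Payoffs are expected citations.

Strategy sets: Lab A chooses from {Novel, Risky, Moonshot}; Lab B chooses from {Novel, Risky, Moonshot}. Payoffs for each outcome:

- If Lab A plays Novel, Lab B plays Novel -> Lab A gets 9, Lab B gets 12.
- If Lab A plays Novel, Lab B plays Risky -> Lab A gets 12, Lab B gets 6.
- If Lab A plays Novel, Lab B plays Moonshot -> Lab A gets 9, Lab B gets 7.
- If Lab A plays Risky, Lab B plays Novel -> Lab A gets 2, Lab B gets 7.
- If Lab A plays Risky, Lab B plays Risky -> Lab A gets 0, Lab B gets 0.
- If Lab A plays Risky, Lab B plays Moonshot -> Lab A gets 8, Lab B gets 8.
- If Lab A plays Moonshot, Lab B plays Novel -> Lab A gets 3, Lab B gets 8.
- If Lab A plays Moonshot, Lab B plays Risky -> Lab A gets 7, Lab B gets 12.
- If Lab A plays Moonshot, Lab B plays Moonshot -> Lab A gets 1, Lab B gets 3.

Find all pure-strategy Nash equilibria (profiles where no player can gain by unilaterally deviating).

Check each profile: it is a Nash equilibrium iff no player can strictly gain by switching unilaterally.
(Novel, Novel): Lab A gets 9, best alternative 3; Lab B gets 12, best alternative 7. No profitable deviation — NE.
(Novel, Risky): Lab B can switch to Novel (6 → 12). Not NE.
(Novel, Moonshot): Lab B can switch to Novel (7 → 12). Not NE.
(Risky, Novel): Lab A can switch to Novel (2 → 9). Not NE.
(Risky, Risky): Lab A can switch to Novel (0 → 12). Not NE.
(Risky, Moonshot): Lab A can switch to Novel (8 → 9). Not NE.
(Moonshot, Novel): Lab A can switch to Novel (3 → 9). Not NE.
(Moonshot, Risky): Lab A can switch to Novel (7 → 12). Not NE.
(Moonshot, Moonshot): Lab A can switch to Novel (1 → 9). Not NE.

Pure NE: (Novel, Novel)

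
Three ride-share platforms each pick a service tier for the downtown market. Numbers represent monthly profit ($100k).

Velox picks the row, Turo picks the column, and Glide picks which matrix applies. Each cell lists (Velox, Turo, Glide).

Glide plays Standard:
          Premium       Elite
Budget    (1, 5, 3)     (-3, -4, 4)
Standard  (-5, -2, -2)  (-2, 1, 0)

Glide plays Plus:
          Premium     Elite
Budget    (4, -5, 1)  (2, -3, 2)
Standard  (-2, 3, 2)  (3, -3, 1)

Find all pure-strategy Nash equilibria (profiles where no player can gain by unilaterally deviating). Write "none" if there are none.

Pure NE: (Budget, Premium, Standard)

For each player, find the best response to each opponent profile; mutual best responses are the pure NE.
Velox against (Premium, Standard): payoffs 1, -5 → best response Budget.
Velox against (Premium, Plus): payoffs 4, -2 → best response Budget.
Velox against (Elite, Standard): payoffs -3, -2 → best response Standard.
Velox against (Elite, Plus): payoffs 2, 3 → best response Standard.
Turo against (Budget, Standard): payoffs 5, -4 → best response Premium.
Turo against (Budget, Plus): payoffs -5, -3 → best response Elite.
Turo against (Standard, Standard): payoffs -2, 1 → best response Elite.
Turo against (Standard, Plus): payoffs 3, -3 → best response Premium.
Glide against (Budget, Premium): payoffs 3, 1 → best response Standard.
Glide against (Budget, Elite): payoffs 4, 2 → best response Standard.
Glide against (Standard, Premium): payoffs -2, 2 → best response Plus.
Glide against (Standard, Elite): payoffs 0, 1 → best response Plus.
Mutual best responses: (Budget, Premium, Standard).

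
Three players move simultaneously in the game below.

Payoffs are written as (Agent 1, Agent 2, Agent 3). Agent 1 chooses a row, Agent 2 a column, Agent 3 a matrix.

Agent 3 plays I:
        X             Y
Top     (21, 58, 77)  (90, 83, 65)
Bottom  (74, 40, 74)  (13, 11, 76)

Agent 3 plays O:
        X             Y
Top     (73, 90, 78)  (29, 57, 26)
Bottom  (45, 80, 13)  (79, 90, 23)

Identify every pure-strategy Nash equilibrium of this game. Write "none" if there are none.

The pure Nash equilibria are (Top, X, O), (Top, Y, I), (Bottom, X, I).

(Top, X, I): Agent 1 can switch to Bottom (21 → 74). Not NE.
(Top, X, O): Agent 1 gets 73, best alternative 45; Agent 2 gets 90, best alternative 57; Agent 3 gets 78, best alternative 77. No profitable deviation — NE.
(Top, Y, I): Agent 1 gets 90, best alternative 13; Agent 2 gets 83, best alternative 58; Agent 3 gets 65, best alternative 26. No profitable deviation — NE.
(Top, Y, O): Agent 1 can switch to Bottom (29 → 79). Not NE.
(Bottom, X, I): Agent 1 gets 74, best alternative 21; Agent 2 gets 40, best alternative 11; Agent 3 gets 74, best alternative 13. No profitable deviation — NE.
(Bottom, X, O): Agent 1 can switch to Top (45 → 73). Not NE.
(Bottom, Y, I): Agent 1 can switch to Top (13 → 90). Not NE.
(Bottom, Y, O): Agent 3 can switch to I (23 → 76). Not NE.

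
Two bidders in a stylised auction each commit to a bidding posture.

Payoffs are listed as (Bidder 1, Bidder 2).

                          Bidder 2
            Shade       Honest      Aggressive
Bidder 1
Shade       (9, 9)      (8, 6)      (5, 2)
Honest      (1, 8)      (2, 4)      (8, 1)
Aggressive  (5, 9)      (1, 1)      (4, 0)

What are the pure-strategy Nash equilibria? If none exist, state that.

Mark each player's best response to every combination of opponents' strategies; a profile where every player is best-responding is a pure Nash equilibrium.
Bidder 1 against Shade: payoffs 9, 1, 5 → best response Shade.
Bidder 1 against Honest: payoffs 8, 2, 1 → best response Shade.
Bidder 1 against Aggressive: payoffs 5, 8, 4 → best response Honest.
Bidder 2 against Shade: payoffs 9, 6, 2 → best response Shade.
Bidder 2 against Honest: payoffs 8, 4, 1 → best response Shade.
Bidder 2 against Aggressive: payoffs 9, 1, 0 → best response Shade.
Mutual best responses: (Shade, Shade).

(Shade, Shade)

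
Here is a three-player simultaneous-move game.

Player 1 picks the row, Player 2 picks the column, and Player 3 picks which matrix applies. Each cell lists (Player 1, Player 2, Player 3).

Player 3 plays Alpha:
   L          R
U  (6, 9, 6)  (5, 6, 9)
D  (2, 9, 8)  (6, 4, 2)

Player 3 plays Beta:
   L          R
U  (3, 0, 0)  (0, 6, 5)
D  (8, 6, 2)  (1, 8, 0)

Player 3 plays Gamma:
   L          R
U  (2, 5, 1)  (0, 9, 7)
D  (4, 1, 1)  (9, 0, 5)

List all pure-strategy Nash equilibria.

Player 1 against (L, Alpha): payoffs 6, 2 → best response U.
Player 1 against (L, Beta): payoffs 3, 8 → best response D.
Player 1 against (L, Gamma): payoffs 2, 4 → best response D.
Player 1 against (R, Alpha): payoffs 5, 6 → best response D.
Player 1 against (R, Beta): payoffs 0, 1 → best response D.
Player 1 against (R, Gamma): payoffs 0, 9 → best response D.
Player 2 against (U, Alpha): payoffs 9, 6 → best response L.
Player 2 against (U, Beta): payoffs 0, 6 → best response R.
Player 2 against (U, Gamma): payoffs 5, 9 → best response R.
Player 2 against (D, Alpha): payoffs 9, 4 → best response L.
Player 2 against (D, Beta): payoffs 6, 8 → best response R.
Player 2 against (D, Gamma): payoffs 1, 0 → best response L.
Player 3 against (U, L): payoffs 6, 0, 1 → best response Alpha.
Player 3 against (U, R): payoffs 9, 5, 7 → best response Alpha.
Player 3 against (D, L): payoffs 8, 2, 1 → best response Alpha.
Player 3 against (D, R): payoffs 2, 0, 5 → best response Gamma.
Mutual best responses: (U, L, Alpha).

Pure NE: (U, L, Alpha)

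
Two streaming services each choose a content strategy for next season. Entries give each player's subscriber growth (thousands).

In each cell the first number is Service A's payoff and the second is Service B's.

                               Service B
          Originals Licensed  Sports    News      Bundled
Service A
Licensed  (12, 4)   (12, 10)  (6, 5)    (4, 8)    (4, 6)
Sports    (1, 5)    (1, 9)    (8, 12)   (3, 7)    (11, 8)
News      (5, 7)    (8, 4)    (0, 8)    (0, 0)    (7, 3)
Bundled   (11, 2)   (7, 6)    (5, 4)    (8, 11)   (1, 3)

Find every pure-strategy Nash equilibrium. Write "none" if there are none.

For each player, find the best response to each opponent profile; mutual best responses are the pure NE.
Service A against Originals: payoffs 12, 1, 5, 11 → best response Licensed.
Service A against Licensed: payoffs 12, 1, 8, 7 → best response Licensed.
Service A against Sports: payoffs 6, 8, 0, 5 → best response Sports.
Service A against News: payoffs 4, 3, 0, 8 → best response Bundled.
Service A against Bundled: payoffs 4, 11, 7, 1 → best response Sports.
Service B against Licensed: payoffs 4, 10, 5, 8, 6 → best response Licensed.
Service B against Sports: payoffs 5, 9, 12, 7, 8 → best response Sports.
Service B against News: payoffs 7, 4, 8, 0, 3 → best response Sports.
Service B against Bundled: payoffs 2, 6, 4, 11, 3 → best response News.
Mutual best responses: (Licensed, Licensed); (Sports, Sports); (Bundled, News).

Pure-strategy Nash equilibria: (Licensed, Licensed); (Sports, Sports); (Bundled, News)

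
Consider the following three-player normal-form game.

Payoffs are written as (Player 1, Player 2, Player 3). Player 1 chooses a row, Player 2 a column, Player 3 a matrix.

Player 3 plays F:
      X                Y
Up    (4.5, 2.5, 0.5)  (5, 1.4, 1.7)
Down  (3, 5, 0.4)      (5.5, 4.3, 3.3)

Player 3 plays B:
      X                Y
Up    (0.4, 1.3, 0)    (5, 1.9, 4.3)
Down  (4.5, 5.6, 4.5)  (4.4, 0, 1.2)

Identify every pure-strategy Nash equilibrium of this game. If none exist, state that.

The pure Nash equilibria are (Up, X, F) and (Up, Y, B) and (Down, X, B).

For each player, find the best response to each opponent profile; mutual best responses are the pure NE.
Player 1 against (X, F): payoffs 4.5, 3 → best response Up.
Player 1 against (X, B): payoffs 0.4, 4.5 → best response Down.
Player 1 against (Y, F): payoffs 5, 5.5 → best response Down.
Player 1 against (Y, B): payoffs 5, 4.4 → best response Up.
Player 2 against (Up, F): payoffs 2.5, 1.4 → best response X.
Player 2 against (Up, B): payoffs 1.3, 1.9 → best response Y.
Player 2 against (Down, F): payoffs 5, 4.3 → best response X.
Player 2 against (Down, B): payoffs 5.6, 0 → best response X.
Player 3 against (Up, X): payoffs 0.5, 0 → best response F.
Player 3 against (Up, Y): payoffs 1.7, 4.3 → best response B.
Player 3 against (Down, X): payoffs 0.4, 4.5 → best response B.
Player 3 against (Down, Y): payoffs 3.3, 1.2 → best response F.
Mutual best responses: (Up, X, F); (Up, Y, B); (Down, X, B).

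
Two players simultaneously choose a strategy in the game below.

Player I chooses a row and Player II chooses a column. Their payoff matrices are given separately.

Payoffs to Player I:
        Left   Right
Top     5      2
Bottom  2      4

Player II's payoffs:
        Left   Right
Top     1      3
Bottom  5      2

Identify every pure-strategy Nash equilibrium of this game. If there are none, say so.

For each player, find the best response to each opponent profile; mutual best responses are the pure NE.
Player I against Left: payoffs 5, 2 → best response Top.
Player I against Right: payoffs 2, 4 → best response Bottom.
Player II against Top: payoffs 1, 3 → best response Right.
Player II against Bottom: payoffs 5, 2 → best response Left.
No profile is a mutual best response for all players.

No pure-strategy Nash equilibrium.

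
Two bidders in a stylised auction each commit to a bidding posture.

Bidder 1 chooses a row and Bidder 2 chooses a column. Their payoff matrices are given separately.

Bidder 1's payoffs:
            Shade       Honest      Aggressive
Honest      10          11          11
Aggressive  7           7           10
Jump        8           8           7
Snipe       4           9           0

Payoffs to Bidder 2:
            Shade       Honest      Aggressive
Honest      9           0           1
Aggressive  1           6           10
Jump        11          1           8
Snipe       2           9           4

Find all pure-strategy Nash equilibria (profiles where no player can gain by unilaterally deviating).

For each strategy profile, look for a profitable unilateral deviation.
(Honest, Shade): Bidder 1 gets 10, best alternative 8; Bidder 2 gets 9, best alternative 1. No profitable deviation — NE.
(Honest, Honest): Bidder 2 can switch to Shade (0 → 9). Not NE.
(Honest, Aggressive): Bidder 2 can switch to Shade (1 → 9). Not NE.
(Aggressive, Shade): Bidder 1 can switch to Honest (7 → 10). Not NE.
(Aggressive, Honest): Bidder 1 can switch to Honest (7 → 11). Not NE.
(Aggressive, Aggressive): Bidder 1 can switch to Honest (10 → 11). Not NE.
(Jump, Shade): Bidder 1 can switch to Honest (8 → 10). Not NE.
(Jump, Honest): Bidder 1 can switch to Honest (8 → 11). Not NE.
(Jump, Aggressive): Bidder 1 can switch to Honest (7 → 11). Not NE.
(The remaining 3 profiles each have a profitable deviation by the same check.)

(Honest, Shade)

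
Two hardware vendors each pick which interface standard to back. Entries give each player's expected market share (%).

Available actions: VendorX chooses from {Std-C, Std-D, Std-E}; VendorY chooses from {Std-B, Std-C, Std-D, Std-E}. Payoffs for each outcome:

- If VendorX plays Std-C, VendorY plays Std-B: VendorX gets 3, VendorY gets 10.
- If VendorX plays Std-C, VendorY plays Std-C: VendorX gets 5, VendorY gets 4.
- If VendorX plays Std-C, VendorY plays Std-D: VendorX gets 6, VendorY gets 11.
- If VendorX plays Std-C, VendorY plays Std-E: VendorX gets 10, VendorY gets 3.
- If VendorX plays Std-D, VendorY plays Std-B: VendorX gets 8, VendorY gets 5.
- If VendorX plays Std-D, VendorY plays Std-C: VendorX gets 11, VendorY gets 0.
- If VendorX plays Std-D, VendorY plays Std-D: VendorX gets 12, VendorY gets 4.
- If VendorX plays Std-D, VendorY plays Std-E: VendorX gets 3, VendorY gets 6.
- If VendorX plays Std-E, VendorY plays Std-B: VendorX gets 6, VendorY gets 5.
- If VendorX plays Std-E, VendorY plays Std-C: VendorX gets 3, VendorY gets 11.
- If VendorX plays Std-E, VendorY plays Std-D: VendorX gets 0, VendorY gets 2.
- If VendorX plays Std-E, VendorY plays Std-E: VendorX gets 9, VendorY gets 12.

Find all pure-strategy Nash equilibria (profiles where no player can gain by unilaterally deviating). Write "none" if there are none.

(Std-C, Std-B): VendorX can switch to Std-D (3 → 8). Not NE.
(Std-C, Std-C): VendorX can switch to Std-D (5 → 11). Not NE.
(Std-C, Std-D): VendorX can switch to Std-D (6 → 12). Not NE.
(Std-C, Std-E): VendorY can switch to Std-B (3 → 10). Not NE.
(Std-D, Std-B): VendorY can switch to Std-E (5 → 6). Not NE.
(Std-D, Std-C): VendorY can switch to Std-B (0 → 5). Not NE.
(Std-D, Std-D): VendorY can switch to Std-B (4 → 5). Not NE.
(Std-D, Std-E): VendorX can switch to Std-C (3 → 10). Not NE.
(Std-E, Std-B): VendorX can switch to Std-D (6 → 8). Not NE.
(Std-E, Std-C): VendorX can switch to Std-C (3 → 5). Not NE.
(Std-E, Std-D): VendorX can switch to Std-C (0 → 6). Not NE.
(Std-E, Std-E): VendorX can switch to Std-C (9 → 10). Not NE.

No pure-strategy Nash equilibrium.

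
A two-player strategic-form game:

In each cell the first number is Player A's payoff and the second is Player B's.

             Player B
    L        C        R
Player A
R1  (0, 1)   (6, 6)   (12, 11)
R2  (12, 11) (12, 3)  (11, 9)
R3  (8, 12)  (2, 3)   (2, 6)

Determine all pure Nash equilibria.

For each player, find the best response to each opponent profile; mutual best responses are the pure NE.
Player A against L: payoffs 0, 12, 8 → best response R2.
Player A against C: payoffs 6, 12, 2 → best response R2.
Player A against R: payoffs 12, 11, 2 → best response R1.
Player B against R1: payoffs 1, 6, 11 → best response R.
Player B against R2: payoffs 11, 3, 9 → best response L.
Player B against R3: payoffs 12, 3, 6 → best response L.
Mutual best responses: (R1, R); (R2, L).

The pure Nash equilibria are (R1, R); (R2, L).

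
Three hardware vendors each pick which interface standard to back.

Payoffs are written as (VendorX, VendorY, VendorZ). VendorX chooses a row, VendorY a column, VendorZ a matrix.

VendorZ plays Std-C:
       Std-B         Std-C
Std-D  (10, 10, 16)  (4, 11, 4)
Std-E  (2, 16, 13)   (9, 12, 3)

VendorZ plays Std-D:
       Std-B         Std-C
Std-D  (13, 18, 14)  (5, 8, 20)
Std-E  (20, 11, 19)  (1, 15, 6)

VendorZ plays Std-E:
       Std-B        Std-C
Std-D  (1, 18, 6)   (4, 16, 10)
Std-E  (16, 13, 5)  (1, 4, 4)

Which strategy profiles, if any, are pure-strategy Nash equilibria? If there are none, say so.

VendorX against (Std-B, Std-C): payoffs 10, 2 → best response Std-D.
VendorX against (Std-B, Std-D): payoffs 13, 20 → best response Std-E.
VendorX against (Std-B, Std-E): payoffs 1, 16 → best response Std-E.
VendorX against (Std-C, Std-C): payoffs 4, 9 → best response Std-E.
VendorX against (Std-C, Std-D): payoffs 5, 1 → best response Std-D.
VendorX against (Std-C, Std-E): payoffs 4, 1 → best response Std-D.
VendorY against (Std-D, Std-C): payoffs 10, 11 → best response Std-C.
VendorY against (Std-D, Std-D): payoffs 18, 8 → best response Std-B.
VendorY against (Std-D, Std-E): payoffs 18, 16 → best response Std-B.
VendorY against (Std-E, Std-C): payoffs 16, 12 → best response Std-B.
VendorY against (Std-E, Std-D): payoffs 11, 15 → best response Std-C.
VendorY against (Std-E, Std-E): payoffs 13, 4 → best response Std-B.
VendorZ against (Std-D, Std-B): payoffs 16, 14, 6 → best response Std-C.
VendorZ against (Std-D, Std-C): payoffs 4, 20, 10 → best response Std-D.
VendorZ against (Std-E, Std-B): payoffs 13, 19, 5 → best response Std-D.
VendorZ against (Std-E, Std-C): payoffs 3, 6, 4 → best response Std-D.
No profile is a mutual best response for all players.

none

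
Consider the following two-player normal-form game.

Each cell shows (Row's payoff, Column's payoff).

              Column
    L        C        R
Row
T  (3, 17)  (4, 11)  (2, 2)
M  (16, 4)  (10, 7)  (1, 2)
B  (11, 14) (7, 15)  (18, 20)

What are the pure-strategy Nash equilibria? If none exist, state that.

(M, C), (B, R)

(T, L): Row can switch to M (3 → 16). Not NE.
(T, C): Row can switch to M (4 → 10). Not NE.
(T, R): Row can switch to B (2 → 18). Not NE.
(M, L): Column can switch to C (4 → 7). Not NE.
(M, C): Row gets 10, best alternative 7; Column gets 7, best alternative 4. No profitable deviation — NE.
(M, R): Row can switch to T (1 → 2). Not NE.
(B, L): Row can switch to M (11 → 16). Not NE.
(B, C): Row can switch to M (7 → 10). Not NE.
(B, R): Row gets 18, best alternative 2; Column gets 20, best alternative 15. No profitable deviation — NE.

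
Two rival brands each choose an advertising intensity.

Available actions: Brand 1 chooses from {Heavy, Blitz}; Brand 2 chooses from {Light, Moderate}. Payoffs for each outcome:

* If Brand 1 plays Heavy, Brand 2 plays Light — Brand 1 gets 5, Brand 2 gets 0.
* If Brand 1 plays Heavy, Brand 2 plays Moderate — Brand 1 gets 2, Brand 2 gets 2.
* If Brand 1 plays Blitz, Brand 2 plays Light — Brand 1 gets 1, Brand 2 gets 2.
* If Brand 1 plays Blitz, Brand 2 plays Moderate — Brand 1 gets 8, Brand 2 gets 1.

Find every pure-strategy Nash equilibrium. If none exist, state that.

No pure-strategy Nash equilibrium.

(Heavy, Light): Brand 2 can switch to Moderate (0 → 2). Not NE.
(Heavy, Moderate): Brand 1 can switch to Blitz (2 → 8). Not NE.
(Blitz, Light): Brand 1 can switch to Heavy (1 → 5). Not NE.
(Blitz, Moderate): Brand 2 can switch to Light (1 → 2). Not NE.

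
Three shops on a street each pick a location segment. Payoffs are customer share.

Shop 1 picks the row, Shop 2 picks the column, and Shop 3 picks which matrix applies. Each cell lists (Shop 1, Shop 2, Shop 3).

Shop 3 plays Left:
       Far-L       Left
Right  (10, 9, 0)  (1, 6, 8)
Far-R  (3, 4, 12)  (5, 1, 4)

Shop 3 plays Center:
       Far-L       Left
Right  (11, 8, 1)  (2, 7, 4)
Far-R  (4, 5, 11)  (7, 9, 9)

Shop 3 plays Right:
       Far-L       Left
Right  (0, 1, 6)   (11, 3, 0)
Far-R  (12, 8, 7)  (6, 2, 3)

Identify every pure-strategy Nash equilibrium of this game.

(Right, Far-L, Left): Shop 3 can switch to Center (0 → 1). Not NE.
(Right, Far-L, Center): Shop 3 can switch to Right (1 → 6). Not NE.
(Right, Far-L, Right): Shop 1 can switch to Far-R (0 → 12). Not NE.
(Right, Left, Left): Shop 1 can switch to Far-R (1 → 5). Not NE.
(Right, Left, Center): Shop 1 can switch to Far-R (2 → 7). Not NE.
(Right, Left, Right): Shop 3 can switch to Left (0 → 8). Not NE.
(Far-R, Left, Center): Shop 1 gets 7, best alternative 2; Shop 2 gets 9, best alternative 5; Shop 3 gets 9, best alternative 4. No profitable deviation — NE.
(The remaining 5 profiles each have a profitable deviation by the same check.)

Pure NE: (Far-R, Left, Center)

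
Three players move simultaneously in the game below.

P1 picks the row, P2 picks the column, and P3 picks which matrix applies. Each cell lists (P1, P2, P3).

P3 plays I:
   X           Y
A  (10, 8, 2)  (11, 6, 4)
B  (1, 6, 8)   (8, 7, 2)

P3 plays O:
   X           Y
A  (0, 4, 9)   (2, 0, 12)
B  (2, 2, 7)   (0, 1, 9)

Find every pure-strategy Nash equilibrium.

No pure-strategy Nash equilibrium.

Mark each player's best response to every combination of opponents' strategies; a profile where every player is best-responding is a pure Nash equilibrium.
P1 against (X, I): payoffs 10, 1 → best response A.
P1 against (X, O): payoffs 0, 2 → best response B.
P1 against (Y, I): payoffs 11, 8 → best response A.
P1 against (Y, O): payoffs 2, 0 → best response A.
P2 against (A, I): payoffs 8, 6 → best response X.
P2 against (A, O): payoffs 4, 0 → best response X.
P2 against (B, I): payoffs 6, 7 → best response Y.
P2 against (B, O): payoffs 2, 1 → best response X.
P3 against (A, X): payoffs 2, 9 → best response O.
P3 against (A, Y): payoffs 4, 12 → best response O.
P3 against (B, X): payoffs 8, 7 → best response I.
P3 against (B, Y): payoffs 2, 9 → best response O.
No profile is a mutual best response for all players.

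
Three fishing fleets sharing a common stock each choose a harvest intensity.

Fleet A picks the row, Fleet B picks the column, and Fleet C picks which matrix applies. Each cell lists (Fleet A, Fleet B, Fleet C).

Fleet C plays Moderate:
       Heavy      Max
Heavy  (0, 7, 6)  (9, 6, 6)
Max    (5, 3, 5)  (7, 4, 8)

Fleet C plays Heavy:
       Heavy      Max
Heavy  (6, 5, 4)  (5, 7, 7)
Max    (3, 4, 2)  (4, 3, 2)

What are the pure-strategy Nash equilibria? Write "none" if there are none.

For each strategy profile, look for a profitable unilateral deviation.
(Heavy, Heavy, Moderate): Fleet A can switch to Max (0 → 5). Not NE.
(Heavy, Heavy, Heavy): Fleet B can switch to Max (5 → 7). Not NE.
(Heavy, Max, Moderate): Fleet B can switch to Heavy (6 → 7). Not NE.
(Heavy, Max, Heavy): Fleet A gets 5, best alternative 4; Fleet B gets 7, best alternative 5; Fleet C gets 7, best alternative 6. No profitable deviation — NE.
(Max, Heavy, Moderate): Fleet B can switch to Max (3 → 4). Not NE.
(Max, Heavy, Heavy): Fleet A can switch to Heavy (3 → 6). Not NE.
(Max, Max, Moderate): Fleet A can switch to Heavy (7 → 9). Not NE.
(Max, Max, Heavy): Fleet A can switch to Heavy (4 → 5). Not NE.

(Heavy, Max, Heavy)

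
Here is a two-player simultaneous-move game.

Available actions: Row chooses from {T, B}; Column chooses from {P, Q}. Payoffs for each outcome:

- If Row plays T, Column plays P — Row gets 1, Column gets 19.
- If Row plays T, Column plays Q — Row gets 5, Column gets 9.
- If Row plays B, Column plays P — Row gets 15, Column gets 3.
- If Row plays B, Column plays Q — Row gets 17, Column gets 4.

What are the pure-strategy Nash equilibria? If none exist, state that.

Pure NE: (B, Q)

Row against P: payoffs 1, 15 → best response B.
Row against Q: payoffs 5, 17 → best response B.
Column against T: payoffs 19, 9 → best response P.
Column against B: payoffs 3, 4 → best response Q.
Mutual best responses: (B, Q).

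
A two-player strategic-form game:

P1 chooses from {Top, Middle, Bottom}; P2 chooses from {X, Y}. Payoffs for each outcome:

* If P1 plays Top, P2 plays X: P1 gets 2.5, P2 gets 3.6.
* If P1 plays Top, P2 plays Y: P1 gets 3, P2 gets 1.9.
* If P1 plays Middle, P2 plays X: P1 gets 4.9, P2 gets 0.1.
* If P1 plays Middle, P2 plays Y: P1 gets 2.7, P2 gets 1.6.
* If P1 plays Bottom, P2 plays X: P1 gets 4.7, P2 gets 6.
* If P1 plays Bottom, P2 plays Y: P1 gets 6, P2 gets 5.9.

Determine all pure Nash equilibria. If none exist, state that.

P1 against X: payoffs 2.5, 4.9, 4.7 → best response Middle.
P1 against Y: payoffs 3, 2.7, 6 → best response Bottom.
P2 against Top: payoffs 3.6, 1.9 → best response X.
P2 against Middle: payoffs 0.1, 1.6 → best response Y.
P2 against Bottom: payoffs 6, 5.9 → best response X.
No profile is a mutual best response for all players.

none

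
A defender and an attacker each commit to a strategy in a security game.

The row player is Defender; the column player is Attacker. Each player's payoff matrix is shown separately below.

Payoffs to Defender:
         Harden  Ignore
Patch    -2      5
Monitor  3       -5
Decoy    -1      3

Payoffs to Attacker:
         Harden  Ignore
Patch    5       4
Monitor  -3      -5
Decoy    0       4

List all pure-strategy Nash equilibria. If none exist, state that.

The unique pure-strategy Nash equilibrium is (Monitor, Harden).

(Patch, Harden): Defender can switch to Monitor (-2 → 3). Not NE.
(Patch, Ignore): Attacker can switch to Harden (4 → 5). Not NE.
(Monitor, Harden): Defender gets 3, best alternative -1; Attacker gets -3, best alternative -5. No profitable deviation — NE.
(Monitor, Ignore): Defender can switch to Patch (-5 → 5). Not NE.
(Decoy, Harden): Defender can switch to Monitor (-1 → 3). Not NE.
(Decoy, Ignore): Defender can switch to Patch (3 → 5). Not NE.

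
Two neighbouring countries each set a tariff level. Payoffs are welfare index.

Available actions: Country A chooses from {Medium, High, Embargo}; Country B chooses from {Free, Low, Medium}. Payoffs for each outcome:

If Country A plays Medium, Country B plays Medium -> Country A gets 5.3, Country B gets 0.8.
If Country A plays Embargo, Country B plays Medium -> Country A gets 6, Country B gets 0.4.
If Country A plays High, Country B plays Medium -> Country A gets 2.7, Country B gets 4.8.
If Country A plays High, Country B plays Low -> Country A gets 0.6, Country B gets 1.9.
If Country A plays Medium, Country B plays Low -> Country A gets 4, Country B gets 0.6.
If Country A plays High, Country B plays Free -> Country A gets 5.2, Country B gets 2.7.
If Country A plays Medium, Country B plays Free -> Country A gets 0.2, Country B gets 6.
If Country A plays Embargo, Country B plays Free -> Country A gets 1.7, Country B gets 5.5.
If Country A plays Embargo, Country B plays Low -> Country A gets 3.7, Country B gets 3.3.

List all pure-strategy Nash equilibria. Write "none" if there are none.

This game has no pure Nash equilibrium.

For each strategy profile, look for a profitable unilateral deviation.
(Medium, Free): Country A can switch to High (0.2 → 5.2). Not NE.
(Medium, Low): Country B can switch to Free (0.6 → 6). Not NE.
(Medium, Medium): Country A can switch to Embargo (5.3 → 6). Not NE.
(High, Free): Country B can switch to Medium (2.7 → 4.8). Not NE.
(High, Low): Country A can switch to Medium (0.6 → 4). Not NE.
(High, Medium): Country A can switch to Medium (2.7 → 5.3). Not NE.
(Embargo, Free): Country A can switch to High (1.7 → 5.2). Not NE.
(Embargo, Low): Country A can switch to Medium (3.7 → 4). Not NE.
(The remaining 1 profile has a profitable deviation by the same check.)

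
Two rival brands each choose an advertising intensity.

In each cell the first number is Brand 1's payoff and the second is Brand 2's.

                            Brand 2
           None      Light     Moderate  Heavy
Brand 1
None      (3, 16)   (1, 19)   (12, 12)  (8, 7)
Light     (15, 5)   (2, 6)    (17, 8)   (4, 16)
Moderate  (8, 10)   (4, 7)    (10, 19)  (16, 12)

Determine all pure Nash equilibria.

(None, None): Brand 1 can switch to Light (3 → 15). Not NE.
(None, Light): Brand 1 can switch to Light (1 → 2). Not NE.
(None, Moderate): Brand 1 can switch to Light (12 → 17). Not NE.
(None, Heavy): Brand 1 can switch to Moderate (8 → 16). Not NE.
(Light, None): Brand 2 can switch to Light (5 → 6). Not NE.
(Light, Light): Brand 1 can switch to Moderate (2 → 4). Not NE.
(Light, Moderate): Brand 2 can switch to Heavy (8 → 16). Not NE.
(Light, Heavy): Brand 1 can switch to None (4 → 8). Not NE.
(The remaining 4 profiles each have a profitable deviation by the same check.)

No pure-strategy Nash equilibrium.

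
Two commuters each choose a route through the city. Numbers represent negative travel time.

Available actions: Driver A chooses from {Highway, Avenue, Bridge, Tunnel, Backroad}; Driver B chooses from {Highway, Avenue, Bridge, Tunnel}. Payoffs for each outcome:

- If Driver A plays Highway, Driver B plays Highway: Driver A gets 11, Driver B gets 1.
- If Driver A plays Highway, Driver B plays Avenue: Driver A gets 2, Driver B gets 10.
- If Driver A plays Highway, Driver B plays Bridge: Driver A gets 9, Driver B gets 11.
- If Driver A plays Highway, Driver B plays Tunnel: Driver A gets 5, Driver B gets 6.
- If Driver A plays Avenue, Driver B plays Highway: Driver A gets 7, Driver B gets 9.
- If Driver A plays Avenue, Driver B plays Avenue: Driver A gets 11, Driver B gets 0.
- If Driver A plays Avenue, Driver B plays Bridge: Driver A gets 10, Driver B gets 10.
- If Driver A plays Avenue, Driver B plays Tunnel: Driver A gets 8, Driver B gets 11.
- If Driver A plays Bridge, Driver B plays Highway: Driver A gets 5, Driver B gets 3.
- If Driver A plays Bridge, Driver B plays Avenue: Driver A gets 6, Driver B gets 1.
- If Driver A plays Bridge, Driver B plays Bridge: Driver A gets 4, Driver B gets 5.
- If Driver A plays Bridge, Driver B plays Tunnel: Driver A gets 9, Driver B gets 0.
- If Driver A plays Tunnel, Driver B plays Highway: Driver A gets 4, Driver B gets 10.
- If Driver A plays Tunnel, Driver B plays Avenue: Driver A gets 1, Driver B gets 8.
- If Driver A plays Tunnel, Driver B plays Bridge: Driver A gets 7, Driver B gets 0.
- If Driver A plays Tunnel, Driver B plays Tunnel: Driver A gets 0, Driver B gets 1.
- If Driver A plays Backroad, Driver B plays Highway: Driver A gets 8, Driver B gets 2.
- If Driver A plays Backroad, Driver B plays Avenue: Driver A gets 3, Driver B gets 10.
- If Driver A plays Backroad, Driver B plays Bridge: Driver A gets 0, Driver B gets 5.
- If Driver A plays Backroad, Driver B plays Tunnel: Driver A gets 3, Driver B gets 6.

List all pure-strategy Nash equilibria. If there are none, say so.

(Highway, Highway): Driver B can switch to Avenue (1 → 10). Not NE.
(Highway, Avenue): Driver A can switch to Avenue (2 → 11). Not NE.
(Highway, Bridge): Driver A can switch to Avenue (9 → 10). Not NE.
(Highway, Tunnel): Driver A can switch to Avenue (5 → 8). Not NE.
(Avenue, Highway): Driver A can switch to Highway (7 → 11). Not NE.
(Avenue, Avenue): Driver B can switch to Highway (0 → 9). Not NE.
(The remaining 14 profiles each have a profitable deviation by the same check.)

No pure-strategy Nash equilibrium.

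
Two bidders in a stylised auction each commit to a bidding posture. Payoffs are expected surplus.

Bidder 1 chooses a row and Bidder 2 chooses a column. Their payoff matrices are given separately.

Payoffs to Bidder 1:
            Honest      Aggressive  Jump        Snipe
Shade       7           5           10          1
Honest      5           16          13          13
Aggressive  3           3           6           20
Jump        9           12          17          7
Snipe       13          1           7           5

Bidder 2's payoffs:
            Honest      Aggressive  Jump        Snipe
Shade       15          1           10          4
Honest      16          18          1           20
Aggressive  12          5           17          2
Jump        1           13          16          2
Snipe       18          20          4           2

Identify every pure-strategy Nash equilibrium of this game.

(Shade, Honest): Bidder 1 can switch to Jump (7 → 9). Not NE.
(Shade, Aggressive): Bidder 1 can switch to Honest (5 → 16). Not NE.
(Shade, Jump): Bidder 1 can switch to Honest (10 → 13). Not NE.
(Shade, Snipe): Bidder 1 can switch to Honest (1 → 13). Not NE.
(Honest, Honest): Bidder 1 can switch to Shade (5 → 7). Not NE.
(Honest, Aggressive): Bidder 2 can switch to Snipe (18 → 20). Not NE.
(Honest, Jump): Bidder 1 can switch to Jump (13 → 17). Not NE.
(Honest, Snipe): Bidder 1 can switch to Aggressive (13 → 20). Not NE.
(Aggressive, Honest): Bidder 1 can switch to Shade (3 → 7). Not NE.
(Aggressive, Aggressive): Bidder 1 can switch to Shade (3 → 5). Not NE.
(Aggressive, Jump): Bidder 1 can switch to Shade (6 → 10). Not NE.
(Aggressive, Snipe): Bidder 2 can switch to Honest (2 → 12). Not NE.
(Jump, Jump): Bidder 1 gets 17, best alternative 13; Bidder 2 gets 16, best alternative 13. No profitable deviation — NE.
(The remaining 7 profiles each have a profitable deviation by the same check.)

(Jump, Jump)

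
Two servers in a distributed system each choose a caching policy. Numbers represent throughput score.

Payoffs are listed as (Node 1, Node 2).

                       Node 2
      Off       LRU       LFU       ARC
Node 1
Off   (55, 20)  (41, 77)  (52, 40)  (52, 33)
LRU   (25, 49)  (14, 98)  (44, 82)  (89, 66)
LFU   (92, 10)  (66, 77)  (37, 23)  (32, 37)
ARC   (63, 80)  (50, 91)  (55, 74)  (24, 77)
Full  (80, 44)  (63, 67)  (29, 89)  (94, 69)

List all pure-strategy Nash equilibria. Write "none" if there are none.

(LFU, LRU)

Node 1 against Off: payoffs 55, 25, 92, 63, 80 → best response LFU.
Node 1 against LRU: payoffs 41, 14, 66, 50, 63 → best response LFU.
Node 1 against LFU: payoffs 52, 44, 37, 55, 29 → best response ARC.
Node 1 against ARC: payoffs 52, 89, 32, 24, 94 → best response Full.
Node 2 against Off: payoffs 20, 77, 40, 33 → best response LRU.
Node 2 against LRU: payoffs 49, 98, 82, 66 → best response LRU.
Node 2 against LFU: payoffs 10, 77, 23, 37 → best response LRU.
Node 2 against ARC: payoffs 80, 91, 74, 77 → best response LRU.
Node 2 against Full: payoffs 44, 67, 89, 69 → best response LFU.
Mutual best responses: (LFU, LRU).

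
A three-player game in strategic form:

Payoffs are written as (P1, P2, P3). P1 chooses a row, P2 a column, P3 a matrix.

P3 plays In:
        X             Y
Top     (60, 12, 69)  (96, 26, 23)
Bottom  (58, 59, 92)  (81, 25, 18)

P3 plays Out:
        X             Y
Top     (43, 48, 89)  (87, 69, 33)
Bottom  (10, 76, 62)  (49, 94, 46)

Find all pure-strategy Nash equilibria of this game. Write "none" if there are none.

Check each profile: it is a Nash equilibrium iff no player can strictly gain by switching unilaterally.
(Top, X, In): P2 can switch to Y (12 → 26). Not NE.
(Top, X, Out): P2 can switch to Y (48 → 69). Not NE.
(Top, Y, In): P3 can switch to Out (23 → 33). Not NE.
(Top, Y, Out): P1 gets 87, best alternative 49; P2 gets 69, best alternative 48; P3 gets 33, best alternative 23. No profitable deviation — NE.
(Bottom, X, In): P1 can switch to Top (58 → 60). Not NE.
(Bottom, X, Out): P1 can switch to Top (10 → 43). Not NE.
(Bottom, Y, In): P1 can switch to Top (81 → 96). Not NE.
(The remaining 1 profile has a profitable deviation by the same check.)

Pure NE: (Top, Y, Out)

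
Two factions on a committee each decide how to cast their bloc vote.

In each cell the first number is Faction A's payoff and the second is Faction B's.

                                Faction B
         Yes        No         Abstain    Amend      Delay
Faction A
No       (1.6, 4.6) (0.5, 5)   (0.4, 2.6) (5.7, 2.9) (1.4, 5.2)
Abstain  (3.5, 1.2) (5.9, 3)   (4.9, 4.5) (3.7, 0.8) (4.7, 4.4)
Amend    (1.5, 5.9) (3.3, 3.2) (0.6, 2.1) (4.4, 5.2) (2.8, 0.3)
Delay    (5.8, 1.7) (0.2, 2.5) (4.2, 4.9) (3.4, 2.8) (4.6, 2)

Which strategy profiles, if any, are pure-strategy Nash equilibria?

The unique pure-strategy Nash equilibrium is (Abstain, Abstain).

(No, Yes): Faction A can switch to Abstain (1.6 → 3.5). Not NE.
(No, No): Faction A can switch to Abstain (0.5 → 5.9). Not NE.
(No, Abstain): Faction A can switch to Abstain (0.4 → 4.9). Not NE.
(No, Amend): Faction B can switch to Yes (2.9 → 4.6). Not NE.
(No, Delay): Faction A can switch to Abstain (1.4 → 4.7). Not NE.
(Abstain, Yes): Faction A can switch to Delay (3.5 → 5.8). Not NE.
(Abstain, No): Faction B can switch to Abstain (3 → 4.5). Not NE.
(Abstain, Abstain): Faction A gets 4.9, best alternative 4.2; Faction B gets 4.5, best alternative 4.4. No profitable deviation — NE.
(Abstain, Amend): Faction A can switch to No (3.7 → 5.7). Not NE.
(Abstain, Delay): Faction B can switch to Abstain (4.4 → 4.5). Not NE.
(Amend, Yes): Faction A can switch to No (1.5 → 1.6). Not NE.
(The remaining 9 profiles each have a profitable deviation by the same check.)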